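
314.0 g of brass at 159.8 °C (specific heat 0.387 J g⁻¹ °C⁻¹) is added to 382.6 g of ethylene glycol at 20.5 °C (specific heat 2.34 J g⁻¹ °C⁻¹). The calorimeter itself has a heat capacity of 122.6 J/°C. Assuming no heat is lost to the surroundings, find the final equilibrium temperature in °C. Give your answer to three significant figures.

Heat lost by brass = heat gained by ethylene glycol + calorimeter.
(314.0)(0.387)(159.8 − T) = [(382.6)(2.34) + 122.6](T − 20.5)
121.518 (159.8 − T) = 1017.884 (T − 20.5)
19419 − 121.518 T = 1017.884 T − 20867
40286 = 1139.402 T
T = 35.36 °C

T_f = 35.4 °C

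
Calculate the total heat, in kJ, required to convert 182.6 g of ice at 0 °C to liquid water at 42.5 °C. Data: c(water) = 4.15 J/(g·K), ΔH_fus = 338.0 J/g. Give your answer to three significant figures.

q1 (melt at 0 °C): 182.6 × 338.0 = 61719 J
q2 (heat water 0.0→42.5 °C): 182.6 × 4.15 × 42.5 = 32206 J
Total: 61719 + 32206 = 93925 J = 93.9 kJ

q = 93.9 kJ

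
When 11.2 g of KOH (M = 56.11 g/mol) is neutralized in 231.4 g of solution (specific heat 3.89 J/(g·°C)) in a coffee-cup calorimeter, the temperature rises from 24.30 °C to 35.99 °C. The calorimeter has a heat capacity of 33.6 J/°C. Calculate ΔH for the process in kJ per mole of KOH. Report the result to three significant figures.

ΔH = -54.7 kJ/mol

|ΔT| = |35.99 − 24.30| = 11.69 °C
|q_surr| = (231.4 × 3.89 + 33.6) × 11.69 = 933.746 × 11.69 = 10920 J
n(KOH) = 11.2 / 56.11 = 0.1996 mol
Temperature rose, so q_rxn = −|q_surr| = -10.92 kJ
ΔH = q_rxn / n = -54.71 kJ/mol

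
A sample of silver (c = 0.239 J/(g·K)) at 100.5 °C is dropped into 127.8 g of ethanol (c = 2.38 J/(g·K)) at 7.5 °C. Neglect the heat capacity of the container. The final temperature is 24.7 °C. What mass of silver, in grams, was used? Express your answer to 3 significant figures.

m = 289 g

q_gained = (127.8 × 2.38) × (24.7 − 7.5) = 5232 J
q_lost = m × 0.239 × (100.5 − 24.7) = 18.1162 m
m = 5232 / 18.1162 = 289 g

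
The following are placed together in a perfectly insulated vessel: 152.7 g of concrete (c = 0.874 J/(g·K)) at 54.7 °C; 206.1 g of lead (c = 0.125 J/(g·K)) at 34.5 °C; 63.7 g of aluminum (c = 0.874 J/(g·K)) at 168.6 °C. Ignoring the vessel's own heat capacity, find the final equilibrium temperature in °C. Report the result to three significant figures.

Σ mᵢcᵢ(T − Tᵢ) = 0  ⇒  T = Σ mᵢcᵢTᵢ / Σ mᵢcᵢ
Σ mᵢcᵢ = 152.7×0.874 + 206.1×0.125 + 63.7×0.874 = 214.8961
Σ mᵢcᵢTᵢ = 133.4598×54.7 + 25.7625×34.5 + 55.6738×168.6 = 17576
T = 17576 / 214.8961 = 81.79 °C

T_f = 81.8 °C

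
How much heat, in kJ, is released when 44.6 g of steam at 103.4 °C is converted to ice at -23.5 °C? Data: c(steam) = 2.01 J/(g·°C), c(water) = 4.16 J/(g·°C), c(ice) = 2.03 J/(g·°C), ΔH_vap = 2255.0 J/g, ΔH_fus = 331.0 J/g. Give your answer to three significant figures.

q1 (cool steam 103.4→100 °C): 44.6 × 2.01 × 3.4 = 305 J
q2 (condense at 100 °C): 44.6 × 2255.0 = 100573 J
q3 (cool water 100→0 °C): 44.6 × 4.16 × 100.0 = 18554 J
q4 (freeze at 0 °C): 44.6 × 331.0 = 14763 J
q5 (cool ice 0→-23.5 °C): 44.6 × 2.03 × 23.5 = 2128 J
Total: 305 + 100573 + 18554 + 14763 + 2128 = 136323 J = 136 kJ

q = 136 kJ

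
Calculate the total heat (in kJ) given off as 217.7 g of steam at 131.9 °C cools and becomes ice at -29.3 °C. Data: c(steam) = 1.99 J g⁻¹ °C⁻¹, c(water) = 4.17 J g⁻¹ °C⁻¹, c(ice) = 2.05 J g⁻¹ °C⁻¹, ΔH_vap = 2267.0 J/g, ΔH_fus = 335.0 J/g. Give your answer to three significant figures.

q = 684 kJ

q1 (cool steam 131.9→100 °C): 217.7 × 1.99 × 31.9 = 13820 J
q2 (condense at 100 °C): 217.7 × 2267.0 = 493526 J
q3 (cool water 100→0 °C): 217.7 × 4.17 × 100.0 = 90781 J
q4 (freeze at 0 °C): 217.7 × 335.0 = 72930 J
q5 (cool ice 0→-29.3 °C): 217.7 × 2.05 × 29.3 = 13076 J
Total: 13820 + 493526 + 90781 + 72930 + 13076 = 684133 J = 684 kJ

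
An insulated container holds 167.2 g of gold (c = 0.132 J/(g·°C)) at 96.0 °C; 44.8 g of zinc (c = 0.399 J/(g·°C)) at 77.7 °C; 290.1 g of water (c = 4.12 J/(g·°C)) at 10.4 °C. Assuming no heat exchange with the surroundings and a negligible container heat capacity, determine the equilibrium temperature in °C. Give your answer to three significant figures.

T_f = 12.9 °C

Σ mᵢcᵢ(T − Tᵢ) = 0  ⇒  T = Σ mᵢcᵢTᵢ / Σ mᵢcᵢ
Σ mᵢcᵢ = 167.2×0.132 + 44.8×0.399 + 290.1×4.12 = 1235.1576
Σ mᵢcᵢTᵢ = 22.0704×96.0 + 17.8752×77.7 + 1195.212×10.4 = 15938
T = 15938 / 1235.1576 = 12.90 °C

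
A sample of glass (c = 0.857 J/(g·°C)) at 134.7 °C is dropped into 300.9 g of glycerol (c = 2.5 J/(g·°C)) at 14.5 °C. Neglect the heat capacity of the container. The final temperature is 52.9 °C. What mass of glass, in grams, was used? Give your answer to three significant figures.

q_gained = (300.9 × 2.5) × (52.9 − 14.5) = 28890 J
q_lost = m × 0.857 × (134.7 − 52.9) = 70.1026 m
m = 28890 / 70.1026 = 412 g

m = 412 g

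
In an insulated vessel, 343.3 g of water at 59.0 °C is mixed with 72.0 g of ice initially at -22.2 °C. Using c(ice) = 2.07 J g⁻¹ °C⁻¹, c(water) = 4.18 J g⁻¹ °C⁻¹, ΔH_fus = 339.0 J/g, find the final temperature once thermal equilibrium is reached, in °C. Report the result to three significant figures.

T_f = 32.8 °C

Heat to bring ice to 0 °C and melt it: q₁ = 72.0×2.07×22.2 + 72.0×339.0 = 27717 J
Heat the water can supply cooling to 0 °C: 343.3×4.18×59.0 = 84664.6 J > q₁, so all ice melts.
Energy balance: 343.3×4.18×(59.0 − T) = 27717 + 72.0×4.18×(T − 0)
1434.994(59.0 − T) = 27717 + 300.96 T
84664.6 − 27717 = 1735.954 T
T = 56947.6 / 1735.954 = 32.80 °C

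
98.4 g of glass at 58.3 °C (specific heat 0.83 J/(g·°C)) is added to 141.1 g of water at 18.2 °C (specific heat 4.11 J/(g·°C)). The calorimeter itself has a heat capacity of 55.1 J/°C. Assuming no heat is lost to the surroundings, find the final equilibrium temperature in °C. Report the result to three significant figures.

Heat lost by glass = heat gained by water + calorimeter.
(98.4)(0.83)(58.3 − T) = [(141.1)(4.11) + 55.1](T − 18.2)
81.672 (58.3 − T) = 635.021 (T − 18.2)
4761.5 − 81.672 T = 635.021 T − 11557
16318.5 = 716.693 T
T = 22.77 °C

T_f = 22.8 °C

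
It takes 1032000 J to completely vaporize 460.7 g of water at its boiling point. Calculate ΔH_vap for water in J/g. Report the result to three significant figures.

ΔH_vap = 2240 J/g

ΔH_vap = q / m = 1032000 / 460.7 = 2240 J/g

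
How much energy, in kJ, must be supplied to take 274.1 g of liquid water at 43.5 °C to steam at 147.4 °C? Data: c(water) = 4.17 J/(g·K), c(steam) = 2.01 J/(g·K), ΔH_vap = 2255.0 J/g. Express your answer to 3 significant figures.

q = 709 kJ

q1 (heat water 43.5→100.0 °C): 274.1 × 4.17 × 56.5 = 64579 J
q2 (vaporize at 100 °C): 274.1 × 2255.0 = 618096 J
q3 (heat steam 100.0→147.4 °C): 274.1 × 2.01 × 47.4 = 26115 J
Total: 64579 + 618096 + 26115 = 708790 J = 709 kJ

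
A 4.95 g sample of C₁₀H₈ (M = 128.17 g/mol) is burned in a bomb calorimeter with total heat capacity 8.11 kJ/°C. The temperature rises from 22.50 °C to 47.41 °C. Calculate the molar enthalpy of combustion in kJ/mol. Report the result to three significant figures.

ΔH = -5230 kJ/mol

ΔT = 47.41 − 22.50 = 24.91 °C
q_cal = C_cal × ΔT = 8.11 × 24.91 = 202.0201 kJ
n = 4.95 / 128.17 = 0.03862 mol
q_rxn = −q_cal = -202.0201 kJ
ΔH = -202.0201 / 0.03862 = -5231 kJ/mol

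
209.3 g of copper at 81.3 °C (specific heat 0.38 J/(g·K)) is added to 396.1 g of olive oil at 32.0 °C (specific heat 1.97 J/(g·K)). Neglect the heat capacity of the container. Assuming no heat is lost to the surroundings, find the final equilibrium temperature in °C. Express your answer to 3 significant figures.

T_f = 36.6 °C

Heat lost by copper = heat gained by olive oil.
(209.3)(0.38)(81.3 − T) = (396.1)(1.97)(T − 32.0)
79.534 (81.3 − T) = 780.317 (T − 32.0)
6466.1 − 79.534 T = 780.317 T − 24970
31436.1 = 859.851 T
T = 36.56 °C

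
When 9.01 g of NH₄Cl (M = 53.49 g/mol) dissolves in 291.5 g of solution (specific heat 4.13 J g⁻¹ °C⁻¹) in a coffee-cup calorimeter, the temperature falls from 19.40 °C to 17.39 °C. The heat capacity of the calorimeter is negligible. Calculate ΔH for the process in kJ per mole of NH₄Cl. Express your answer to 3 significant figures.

|ΔT| = |17.39 − 19.40| = 2.01 °C
|q_surr| = (291.5 × 4.13) × 2.01 = 1203.895 × 2.01 = 2420 J
n(NH₄Cl) = 9.01 / 53.49 = 0.1684 mol
Temperature fell, so q_rxn = +|q_surr| = 2.420 kJ
ΔH = q_rxn / n = 14.37 kJ/mol

ΔH = 14.4 kJ/mol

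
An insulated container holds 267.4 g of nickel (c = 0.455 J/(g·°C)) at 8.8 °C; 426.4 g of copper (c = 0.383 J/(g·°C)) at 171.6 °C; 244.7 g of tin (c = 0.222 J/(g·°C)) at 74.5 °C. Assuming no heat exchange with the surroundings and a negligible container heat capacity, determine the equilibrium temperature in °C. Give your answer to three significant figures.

Σ mᵢcᵢ(T − Tᵢ) = 0  ⇒  T = Σ mᵢcᵢTᵢ / Σ mᵢcᵢ
Σ mᵢcᵢ = 267.4×0.455 + 426.4×0.383 + 244.7×0.222 = 339.3016
Σ mᵢcᵢTᵢ = 121.667×8.8 + 163.3112×171.6 + 54.3234×74.5 = 33142
T = 33142 / 339.3016 = 97.68 °C

T_f = 97.7 °C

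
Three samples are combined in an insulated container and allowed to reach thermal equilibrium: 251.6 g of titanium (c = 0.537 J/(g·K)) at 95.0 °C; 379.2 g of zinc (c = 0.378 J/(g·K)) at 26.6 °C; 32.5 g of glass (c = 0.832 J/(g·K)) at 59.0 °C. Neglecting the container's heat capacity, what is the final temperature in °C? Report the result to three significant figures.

Σ mᵢcᵢ(T − Tᵢ) = 0  ⇒  T = Σ mᵢcᵢTᵢ / Σ mᵢcᵢ
Σ mᵢcᵢ = 251.6×0.537 + 379.2×0.378 + 32.5×0.832 = 305.4868
Σ mᵢcᵢTᵢ = 135.1092×95.0 + 143.3376×26.6 + 27.04×59.0 = 18244
T = 18244 / 305.4868 = 59.72 °C

T_f = 59.7 °C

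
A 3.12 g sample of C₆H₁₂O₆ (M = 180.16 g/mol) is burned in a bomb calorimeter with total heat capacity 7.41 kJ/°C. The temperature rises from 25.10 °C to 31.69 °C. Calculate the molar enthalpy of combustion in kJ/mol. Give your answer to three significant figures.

ΔH = -2820 kJ/mol

ΔT = 31.69 − 25.10 = 6.59 °C
q_cal = C_cal × ΔT = 7.41 × 6.59 = 48.8319 kJ
n = 3.12 / 180.16 = 0.01732 mol
q_rxn = −q_cal = -48.8319 kJ
ΔH = -48.8319 / 0.01732 = -2819 kJ/mol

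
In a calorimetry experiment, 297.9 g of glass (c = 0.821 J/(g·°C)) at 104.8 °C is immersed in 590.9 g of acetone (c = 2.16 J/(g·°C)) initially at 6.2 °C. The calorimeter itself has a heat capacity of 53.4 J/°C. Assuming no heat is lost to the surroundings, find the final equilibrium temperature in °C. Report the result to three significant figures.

Heat lost by glass = heat gained by acetone + calorimeter.
(297.9)(0.821)(104.8 − T) = [(590.9)(2.16) + 53.4](T − 6.2)
244.5759 (104.8 − T) = 1329.744 (T − 6.2)
25632 − 244.5759 T = 1329.744 T − 8244.4
33876.4 = 1574.3199 T
T = 21.52 °C

T_f = 21.5 °C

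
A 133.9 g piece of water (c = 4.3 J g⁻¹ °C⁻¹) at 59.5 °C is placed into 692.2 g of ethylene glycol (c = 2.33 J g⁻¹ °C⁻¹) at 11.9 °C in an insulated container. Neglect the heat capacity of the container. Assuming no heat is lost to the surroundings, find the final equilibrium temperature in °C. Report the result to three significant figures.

T_f = 24.4 °C

Heat lost by water = heat gained by ethylene glycol.
(133.9)(4.3)(59.5 − T) = (692.2)(2.33)(T − 11.9)
575.77 (59.5 − T) = 1612.826 (T − 11.9)
34258 − 575.77 T = 1612.826 T − 19193
53451 = 2188.596 T
T = 24.42 °C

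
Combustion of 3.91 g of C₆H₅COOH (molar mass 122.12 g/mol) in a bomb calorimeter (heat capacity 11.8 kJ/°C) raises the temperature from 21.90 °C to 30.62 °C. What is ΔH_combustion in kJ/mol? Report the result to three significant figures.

ΔT = 30.62 − 21.90 = 8.72 °C
q_cal = C_cal × ΔT = 11.8 × 8.72 = 102.896 kJ
n = 3.91 / 122.12 = 0.03202 mol
q_rxn = −q_cal = -102.896 kJ
ΔH = -102.896 / 0.03202 = -3213 kJ/mol

ΔH = -3210 kJ/mol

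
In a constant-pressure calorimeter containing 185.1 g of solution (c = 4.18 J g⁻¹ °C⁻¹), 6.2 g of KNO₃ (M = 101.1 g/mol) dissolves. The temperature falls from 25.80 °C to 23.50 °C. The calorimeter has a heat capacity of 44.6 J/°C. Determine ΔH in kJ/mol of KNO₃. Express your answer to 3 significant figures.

|ΔT| = |23.50 − 25.80| = 2.30 °C
|q_surr| = (185.1 × 4.18 + 44.6) × 2.30 = 818.318 × 2.30 = 1882 J
n(KNO₃) = 6.2 / 101.1 = 0.06133 mol
Temperature fell, so q_rxn = +|q_surr| = 1.882 kJ
ΔH = q_rxn / n = 30.69 kJ/mol

ΔH = 30.7 kJ/mol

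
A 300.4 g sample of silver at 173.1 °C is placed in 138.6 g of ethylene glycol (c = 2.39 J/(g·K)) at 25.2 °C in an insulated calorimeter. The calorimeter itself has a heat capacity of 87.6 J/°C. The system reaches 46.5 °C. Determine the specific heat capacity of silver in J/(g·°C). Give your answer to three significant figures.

q_gained = (138.6 × 2.39 + 87.6) × (46.5 − 25.2) = 8922 J
q_lost = 300.4 × c × (173.1 − 46.5) = 38030.64 c
Set equal: c = 8922 / 38030.64 = 0.235 J/(g·°C)

c = 0.235 J/(g·°C)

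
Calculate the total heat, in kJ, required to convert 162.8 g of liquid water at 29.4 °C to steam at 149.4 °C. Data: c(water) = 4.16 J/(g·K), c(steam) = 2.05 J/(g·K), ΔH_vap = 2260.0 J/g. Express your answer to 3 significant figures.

q = 432 kJ

q1 (heat water 29.4→100.0 °C): 162.8 × 4.16 × 70.6 = 47814 J
q2 (vaporize at 100 °C): 162.8 × 2260.0 = 367928 J
q3 (heat steam 100.0→149.4 °C): 162.8 × 2.05 × 49.4 = 16487 J
Total: 47814 + 367928 + 16487 = 432229 J = 432 kJ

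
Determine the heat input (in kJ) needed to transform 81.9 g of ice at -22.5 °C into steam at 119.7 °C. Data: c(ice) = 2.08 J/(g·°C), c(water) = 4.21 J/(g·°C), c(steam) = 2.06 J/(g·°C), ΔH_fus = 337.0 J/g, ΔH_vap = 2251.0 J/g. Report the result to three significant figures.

q1 (heat ice -22.5→0.0 °C): 81.9 × 2.08 × 22.5 = 3833 J
q2 (melt at 0 °C): 81.9 × 337.0 = 27600 J
q3 (heat water 0.0→100.0 °C): 81.9 × 4.21 × 100.0 = 34480 J
q4 (vaporize at 100 °C): 81.9 × 2251.0 = 184357 J
q5 (heat steam 100.0→119.7 °C): 81.9 × 2.06 × 19.7 = 3324 J
Total: 3833 + 27600 + 34480 + 184357 + 3324 = 253594 J = 254 kJ

q = 254 kJ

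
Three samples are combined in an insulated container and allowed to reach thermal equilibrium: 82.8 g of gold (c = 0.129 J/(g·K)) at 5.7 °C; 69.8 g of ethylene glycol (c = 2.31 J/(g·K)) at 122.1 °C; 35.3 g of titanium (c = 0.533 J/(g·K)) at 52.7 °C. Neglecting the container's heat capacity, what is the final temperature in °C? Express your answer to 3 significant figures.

T_f = 109 °C

Σ mᵢcᵢ(T − Tᵢ) = 0  ⇒  T = Σ mᵢcᵢTᵢ / Σ mᵢcᵢ
Σ mᵢcᵢ = 82.8×0.129 + 69.8×2.31 + 35.3×0.533 = 190.7341
Σ mᵢcᵢTᵢ = 10.6812×5.7 + 161.238×122.1 + 18.8149×52.7 = 20740
T = 20740 / 190.7341 = 108.7 °C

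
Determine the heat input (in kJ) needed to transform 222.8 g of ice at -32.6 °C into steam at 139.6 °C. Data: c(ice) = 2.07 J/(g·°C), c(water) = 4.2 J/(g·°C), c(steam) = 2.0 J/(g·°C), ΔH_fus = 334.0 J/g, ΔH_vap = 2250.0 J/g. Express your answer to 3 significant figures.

q1 (heat ice -32.6→0.0 °C): 222.8 × 2.07 × 32.6 = 15035 J
q2 (melt at 0 °C): 222.8 × 334.0 = 74415 J
q3 (heat water 0.0→100.0 °C): 222.8 × 4.2 × 100.0 = 93576 J
q4 (vaporize at 100 °C): 222.8 × 2250.0 = 501300 J
q5 (heat steam 100.0→139.6 °C): 222.8 × 2.0 × 39.6 = 17646 J
Total: 15035 + 74415 + 93576 + 501300 + 17646 = 701972 J = 702 kJ

q = 702 kJ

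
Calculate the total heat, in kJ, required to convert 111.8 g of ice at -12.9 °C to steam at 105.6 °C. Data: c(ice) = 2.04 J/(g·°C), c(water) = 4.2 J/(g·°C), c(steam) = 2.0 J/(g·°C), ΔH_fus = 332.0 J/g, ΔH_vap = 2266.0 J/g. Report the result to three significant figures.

q = 342 kJ

q1 (heat ice -12.9→0.0 °C): 111.8 × 2.04 × 12.9 = 2942 J
q2 (melt at 0 °C): 111.8 × 332.0 = 37118 J
q3 (heat water 0.0→100.0 °C): 111.8 × 4.2 × 100.0 = 46956 J
q4 (vaporize at 100 °C): 111.8 × 2266.0 = 253339 J
q5 (heat steam 100.0→105.6 °C): 111.8 × 2.0 × 5.6 = 1252 J
Total: 2942 + 37118 + 46956 + 253339 + 1252 = 341607 J = 342 kJ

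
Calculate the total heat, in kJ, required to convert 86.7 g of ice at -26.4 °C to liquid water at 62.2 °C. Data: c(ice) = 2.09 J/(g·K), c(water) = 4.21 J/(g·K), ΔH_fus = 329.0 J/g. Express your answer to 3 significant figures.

q = 56.0 kJ

q1 (heat ice -26.4→0.0 °C): 86.7 × 2.09 × 26.4 = 4784 J
q2 (melt at 0 °C): 86.7 × 329.0 = 28524 J
q3 (heat water 0.0→62.2 °C): 86.7 × 4.21 × 62.2 = 22703 J
Total: 4784 + 28524 + 22703 = 56011 J = 56.0 kJ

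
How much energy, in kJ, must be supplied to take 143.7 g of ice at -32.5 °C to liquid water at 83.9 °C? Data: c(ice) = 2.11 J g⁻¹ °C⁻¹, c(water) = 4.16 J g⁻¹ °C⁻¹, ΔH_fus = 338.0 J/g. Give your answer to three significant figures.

q1 (heat ice -32.5→0.0 °C): 143.7 × 2.11 × 32.5 = 9854 J
q2 (melt at 0 °C): 143.7 × 338.0 = 48571 J
q3 (heat water 0.0→83.9 °C): 143.7 × 4.16 × 83.9 = 50155 J
Total: 9854 + 48571 + 50155 = 108580 J = 109 kJ

q = 109 kJ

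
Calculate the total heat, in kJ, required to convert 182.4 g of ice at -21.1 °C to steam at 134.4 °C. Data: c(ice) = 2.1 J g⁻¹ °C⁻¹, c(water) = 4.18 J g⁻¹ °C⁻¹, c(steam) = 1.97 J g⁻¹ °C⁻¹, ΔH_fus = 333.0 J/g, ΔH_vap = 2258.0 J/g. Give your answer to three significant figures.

q1 (heat ice -21.1→0.0 °C): 182.4 × 2.1 × 21.1 = 8082 J
q2 (melt at 0 °C): 182.4 × 333.0 = 60739 J
q3 (heat water 0.0→100.0 °C): 182.4 × 4.18 × 100.0 = 76243 J
q4 (vaporize at 100 °C): 182.4 × 2258.0 = 411859 J
q5 (heat steam 100.0→134.4 °C): 182.4 × 1.97 × 34.4 = 12361 J
Total: 8082 + 60739 + 76243 + 411859 + 12361 = 569284 J = 569 kJ

q = 569 kJ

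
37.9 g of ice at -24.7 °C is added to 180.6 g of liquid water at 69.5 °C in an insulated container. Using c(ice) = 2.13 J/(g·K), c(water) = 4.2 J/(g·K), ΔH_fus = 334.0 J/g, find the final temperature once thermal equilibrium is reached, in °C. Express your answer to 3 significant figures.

Heat to bring ice to 0 °C and melt it: q₁ = 37.9×2.13×24.7 + 37.9×334.0 = 14653 J
Heat the water can supply cooling to 0 °C: 180.6×4.2×69.5 = 52717.1 J > q₁, so all ice melts.
Energy balance: 180.6×4.2×(69.5 − T) = 14653 + 37.9×4.2×(T − 0)
758.52(69.5 − T) = 14653 + 159.18 T
52717.1 − 14653 = 917.70 T
T = 38064.1 / 917.70 = 41.48 °C

T_f = 41.5 °C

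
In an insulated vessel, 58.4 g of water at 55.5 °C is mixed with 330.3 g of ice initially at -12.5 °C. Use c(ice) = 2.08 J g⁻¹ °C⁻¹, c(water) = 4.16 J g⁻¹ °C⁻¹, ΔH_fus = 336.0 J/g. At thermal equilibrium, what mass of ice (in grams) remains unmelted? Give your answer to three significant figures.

Heat to warm all ice to 0 °C: 330.3×2.08×12.5 = 8587.8 J
Heat released by water cooling to 0 °C: 58.4×4.16×55.5 = 13483 J
13483 J < 8587.8 + 330.3×336.0 = 119568.6 J, so not all ice melts; final T = 0 °C.
Heat left for melting: 13483 − 8587.8 = 4895.2 J
Mass melted = 4895.2 / 336.0 = 14.57 g
Ice remaining = 330.3 − 14.57 = 315.73 g

m_ice remaining = 316 g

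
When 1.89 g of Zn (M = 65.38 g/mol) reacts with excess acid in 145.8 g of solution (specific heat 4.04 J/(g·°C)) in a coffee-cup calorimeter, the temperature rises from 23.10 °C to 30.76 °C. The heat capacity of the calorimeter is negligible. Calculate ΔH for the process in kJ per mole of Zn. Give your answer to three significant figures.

ΔH = -156 kJ/mol

|ΔT| = |30.76 − 23.10| = 7.66 °C
|q_surr| = (145.8 × 4.04) × 7.66 = 589.032 × 7.66 = 4512 J
n(Zn) = 1.89 / 65.38 = 0.02891 mol
Temperature rose, so q_rxn = −|q_surr| = -4.512 kJ
ΔH = q_rxn / n = -156.1 kJ/mol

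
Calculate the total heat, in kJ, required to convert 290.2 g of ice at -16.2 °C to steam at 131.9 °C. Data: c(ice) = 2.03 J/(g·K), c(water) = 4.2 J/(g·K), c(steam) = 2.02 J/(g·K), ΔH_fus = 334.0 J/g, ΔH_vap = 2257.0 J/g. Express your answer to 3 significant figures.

q1 (heat ice -16.2→0.0 °C): 290.2 × 2.03 × 16.2 = 9544 J
q2 (melt at 0 °C): 290.2 × 334.0 = 96927 J
q3 (heat water 0.0→100.0 °C): 290.2 × 4.2 × 100.0 = 121884 J
q4 (vaporize at 100 °C): 290.2 × 2257.0 = 654981 J
q5 (heat steam 100.0→131.9 °C): 290.2 × 2.02 × 31.9 = 18700 J
Total: 9544 + 96927 + 121884 + 654981 + 18700 = 902036 J = 902 kJ

q = 902 kJ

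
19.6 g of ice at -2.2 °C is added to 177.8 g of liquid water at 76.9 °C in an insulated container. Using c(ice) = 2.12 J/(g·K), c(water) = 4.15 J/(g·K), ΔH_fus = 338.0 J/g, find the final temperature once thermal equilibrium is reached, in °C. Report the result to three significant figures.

T_f = 61.1 °C

Heat to bring ice to 0 °C and melt it: q₁ = 19.6×2.12×2.2 + 19.6×338.0 = 6716.2 J
Heat the water can supply cooling to 0 °C: 177.8×4.15×76.9 = 56742.2 J > q₁, so all ice melts.
Energy balance: 177.8×4.15×(76.9 − T) = 6716.2 + 19.6×4.15×(T − 0)
737.87(76.9 − T) = 6716.2 + 81.34 T
56742.2 − 6716.2 = 819.21 T
T = 50026.0 / 819.21 = 61.07 °C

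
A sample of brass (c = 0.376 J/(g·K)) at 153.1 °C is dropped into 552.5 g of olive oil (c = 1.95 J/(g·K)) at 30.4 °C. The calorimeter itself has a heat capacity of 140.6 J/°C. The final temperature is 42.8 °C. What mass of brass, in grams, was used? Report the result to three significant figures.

m = 364 g

q_gained = (552.5 × 1.95 + 140.6) × (42.8 − 30.4) = 15100 J
q_lost = m × 0.376 × (153.1 − 42.8) = 41.4728 m
m = 15100 / 41.4728 = 364 g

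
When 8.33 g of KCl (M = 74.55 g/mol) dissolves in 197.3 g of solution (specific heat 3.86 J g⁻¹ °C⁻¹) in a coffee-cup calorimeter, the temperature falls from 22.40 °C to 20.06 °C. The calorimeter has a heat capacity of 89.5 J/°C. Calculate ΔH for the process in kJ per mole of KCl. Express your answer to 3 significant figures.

|ΔT| = |20.06 − 22.40| = 2.34 °C
|q_surr| = (197.3 × 3.86 + 89.5) × 2.34 = 851.078 × 2.34 = 1992 J
n(KCl) = 8.33 / 74.55 = 0.1117 mol
Temperature fell, so q_rxn = +|q_surr| = 1.992 kJ
ΔH = q_rxn / n = 17.83 kJ/mol

ΔH = 17.8 kJ/mol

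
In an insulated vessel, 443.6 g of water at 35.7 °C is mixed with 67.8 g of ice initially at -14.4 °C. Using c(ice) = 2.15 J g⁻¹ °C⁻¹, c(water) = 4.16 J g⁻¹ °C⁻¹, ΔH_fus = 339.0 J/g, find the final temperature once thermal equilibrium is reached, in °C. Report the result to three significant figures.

T_f = 19.2 °C

Heat to bring ice to 0 °C and melt it: q₁ = 67.8×2.15×14.4 + 67.8×339.0 = 25083 J
Heat the water can supply cooling to 0 °C: 443.6×4.16×35.7 = 65879.9 J > q₁, so all ice melts.
Energy balance: 443.6×4.16×(35.7 − T) = 25083 + 67.8×4.16×(T − 0)
1845.376(35.7 − T) = 25083 + 282.048 T
65879.9 − 25083 = 2127.424 T
T = 40796.9 / 2127.424 = 19.18 °C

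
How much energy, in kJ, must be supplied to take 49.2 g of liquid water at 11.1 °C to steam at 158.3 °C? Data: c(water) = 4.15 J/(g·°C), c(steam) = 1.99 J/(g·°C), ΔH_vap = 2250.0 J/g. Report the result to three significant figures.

q = 135 kJ

q1 (heat water 11.1→100.0 °C): 49.2 × 4.15 × 88.9 = 18152 J
q2 (vaporize at 100 °C): 49.2 × 2250.0 = 110700 J
q3 (heat steam 100.0→158.3 °C): 49.2 × 1.99 × 58.3 = 5708 J
Total: 18152 + 110700 + 5708 = 134560 J = 135 kJ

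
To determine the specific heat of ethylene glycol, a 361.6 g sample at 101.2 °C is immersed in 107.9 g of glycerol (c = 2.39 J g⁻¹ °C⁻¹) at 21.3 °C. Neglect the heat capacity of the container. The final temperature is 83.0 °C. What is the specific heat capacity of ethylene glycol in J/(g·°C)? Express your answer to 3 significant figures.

c = 2.42 J/(g·°C)

q_gained = (107.9 × 2.39) × (83.0 − 21.3) = 15910 J
q_lost = 361.6 × c × (101.2 − 83.0) = 6581.12 c
Set equal: c = 15910 / 6581.12 = 2.42 J/(g·°C)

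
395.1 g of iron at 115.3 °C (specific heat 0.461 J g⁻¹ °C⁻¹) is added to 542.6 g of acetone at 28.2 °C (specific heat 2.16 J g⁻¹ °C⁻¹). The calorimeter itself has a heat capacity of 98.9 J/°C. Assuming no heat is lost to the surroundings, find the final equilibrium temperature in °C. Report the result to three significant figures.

T_f = 39.1 °C

Heat lost by iron = heat gained by acetone + calorimeter.
(395.1)(0.461)(115.3 − T) = [(542.6)(2.16) + 98.9](T − 28.2)
182.1411 (115.3 − T) = 1270.916 (T − 28.2)
21001 − 182.1411 T = 1270.916 T − 35840
56841 = 1453.0571 T
T = 39.12 °C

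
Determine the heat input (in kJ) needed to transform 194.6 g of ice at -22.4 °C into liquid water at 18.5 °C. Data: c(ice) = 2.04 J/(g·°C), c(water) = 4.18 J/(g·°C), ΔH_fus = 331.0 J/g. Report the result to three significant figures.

q1 (heat ice -22.4→0.0 °C): 194.6 × 2.04 × 22.4 = 8892 J
q2 (melt at 0 °C): 194.6 × 331.0 = 64413 J
q3 (heat water 0.0→18.5 °C): 194.6 × 4.18 × 18.5 = 15048 J
Total: 8892 + 64413 + 15048 = 88353 J = 88.4 kJ

q = 88.4 kJ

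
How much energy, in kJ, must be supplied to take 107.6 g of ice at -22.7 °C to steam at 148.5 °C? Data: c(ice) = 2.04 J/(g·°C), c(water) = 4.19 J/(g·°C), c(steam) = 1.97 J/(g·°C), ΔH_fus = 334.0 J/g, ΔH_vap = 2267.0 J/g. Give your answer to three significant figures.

q1 (heat ice -22.7→0.0 °C): 107.6 × 2.04 × 22.7 = 4983 J
q2 (melt at 0 °C): 107.6 × 334.0 = 35938 J
q3 (heat water 0.0→100.0 °C): 107.6 × 4.19 × 100.0 = 45084 J
q4 (vaporize at 100 °C): 107.6 × 2267.0 = 243929 J
q5 (heat steam 100.0→148.5 °C): 107.6 × 1.97 × 48.5 = 10281 J
Total: 4983 + 35938 + 45084 + 243929 + 10281 = 340215 J = 340 kJ

q = 340 kJ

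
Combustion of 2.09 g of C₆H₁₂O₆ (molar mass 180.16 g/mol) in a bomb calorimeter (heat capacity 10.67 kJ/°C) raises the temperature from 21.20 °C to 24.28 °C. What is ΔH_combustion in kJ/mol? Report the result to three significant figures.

ΔH = -2830 kJ/mol

ΔT = 24.28 − 21.20 = 3.08 °C
q_cal = C_cal × ΔT = 10.67 × 3.08 = 32.8636 kJ
n = 2.09 / 180.16 = 0.01160 mol
q_rxn = −q_cal = -32.8636 kJ
ΔH = -32.8636 / 0.01160 = -2833 kJ/mol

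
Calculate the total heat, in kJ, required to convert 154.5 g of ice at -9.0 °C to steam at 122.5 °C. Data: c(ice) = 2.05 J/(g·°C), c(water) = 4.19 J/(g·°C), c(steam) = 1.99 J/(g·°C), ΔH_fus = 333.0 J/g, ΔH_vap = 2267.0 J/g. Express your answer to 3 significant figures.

q = 476 kJ

q1 (heat ice -9.0→0.0 °C): 154.5 × 2.05 × 9.0 = 2851 J
q2 (melt at 0 °C): 154.5 × 333.0 = 51449 J
q3 (heat water 0.0→100.0 °C): 154.5 × 4.19 × 100.0 = 64736 J
q4 (vaporize at 100 °C): 154.5 × 2267.0 = 350252 J
q5 (heat steam 100.0→122.5 °C): 154.5 × 1.99 × 22.5 = 6918 J
Total: 2851 + 51449 + 64736 + 350252 + 6918 = 476206 J = 476 kJ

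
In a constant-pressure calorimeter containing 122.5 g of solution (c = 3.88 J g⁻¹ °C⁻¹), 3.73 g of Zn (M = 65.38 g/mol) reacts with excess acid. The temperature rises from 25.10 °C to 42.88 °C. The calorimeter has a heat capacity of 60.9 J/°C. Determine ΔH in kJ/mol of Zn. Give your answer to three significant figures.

ΔH = -167 kJ/mol

|ΔT| = |42.88 − 25.10| = 17.78 °C
|q_surr| = (122.5 × 3.88 + 60.9) × 17.78 = 536.2 × 17.78 = 9534 J
n(Zn) = 3.73 / 65.38 = 0.05705 mol
Temperature rose, so q_rxn = −|q_surr| = -9.534 kJ
ΔH = q_rxn / n = -167.1 kJ/mol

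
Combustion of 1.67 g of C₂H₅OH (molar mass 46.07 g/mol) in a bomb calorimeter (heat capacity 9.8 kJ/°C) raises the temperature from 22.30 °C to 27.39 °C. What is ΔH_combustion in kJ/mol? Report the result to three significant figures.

ΔT = 27.39 − 22.30 = 5.09 °C
q_cal = C_cal × ΔT = 9.8 × 5.09 = 49.882 kJ
n = 1.67 / 46.07 = 0.03625 mol
q_rxn = −q_cal = -49.882 kJ
ΔH = -49.882 / 0.03625 = -1376 kJ/mol

ΔH = -1380 kJ/mol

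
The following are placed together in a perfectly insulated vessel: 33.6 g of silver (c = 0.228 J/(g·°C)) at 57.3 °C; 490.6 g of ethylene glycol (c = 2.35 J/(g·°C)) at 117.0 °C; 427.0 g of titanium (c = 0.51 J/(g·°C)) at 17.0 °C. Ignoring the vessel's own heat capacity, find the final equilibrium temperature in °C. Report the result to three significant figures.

Σ mᵢcᵢ(T − Tᵢ) = 0  ⇒  T = Σ mᵢcᵢTᵢ / Σ mᵢcᵢ
Σ mᵢcᵢ = 33.6×0.228 + 490.6×2.35 + 427.0×0.51 = 1378.3408
Σ mᵢcᵢTᵢ = 7.6608×57.3 + 1152.91×117.0 + 217.77×17.0 = 139030
T = 139030 / 1378.3408 = 100.9 °C

T_f = 101 °C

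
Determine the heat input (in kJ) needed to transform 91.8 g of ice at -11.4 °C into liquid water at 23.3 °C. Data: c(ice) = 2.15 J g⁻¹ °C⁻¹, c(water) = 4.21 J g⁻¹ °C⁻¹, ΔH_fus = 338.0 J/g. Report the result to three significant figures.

q = 42.3 kJ

q1 (heat ice -11.4→0.0 °C): 91.8 × 2.15 × 11.4 = 2250 J
q2 (melt at 0 °C): 91.8 × 338.0 = 31028 J
q3 (heat water 0.0→23.3 °C): 91.8 × 4.21 × 23.3 = 9005 J
Total: 2250 + 31028 + 9005 = 42283 J = 42.3 kJ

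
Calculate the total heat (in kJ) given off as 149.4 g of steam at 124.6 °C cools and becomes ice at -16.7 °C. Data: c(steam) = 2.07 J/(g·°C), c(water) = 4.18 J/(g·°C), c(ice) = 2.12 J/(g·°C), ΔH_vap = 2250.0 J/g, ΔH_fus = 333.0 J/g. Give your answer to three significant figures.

q1 (cool steam 124.6→100 °C): 149.4 × 2.07 × 24.6 = 7608 J
q2 (condense at 100 °C): 149.4 × 2250.0 = 336150 J
q3 (cool water 100→0 °C): 149.4 × 4.18 × 100.0 = 62449 J
q4 (freeze at 0 °C): 149.4 × 333.0 = 49750 J
q5 (cool ice 0→-16.7 °C): 149.4 × 2.12 × 16.7 = 5289 J
Total: 7608 + 336150 + 62449 + 49750 + 5289 = 461246 J = 461 kJ

q = 461 kJ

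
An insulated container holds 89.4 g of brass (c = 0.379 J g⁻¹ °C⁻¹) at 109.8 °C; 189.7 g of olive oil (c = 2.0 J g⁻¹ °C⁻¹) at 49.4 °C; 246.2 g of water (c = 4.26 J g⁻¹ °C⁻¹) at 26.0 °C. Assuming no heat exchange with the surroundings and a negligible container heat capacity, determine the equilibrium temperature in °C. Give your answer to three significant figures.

Σ mᵢcᵢ(T − Tᵢ) = 0  ⇒  T = Σ mᵢcᵢTᵢ / Σ mᵢcᵢ
Σ mᵢcᵢ = 89.4×0.379 + 189.7×2.0 + 246.2×4.26 = 1462.0946
Σ mᵢcᵢTᵢ = 33.8826×109.8 + 379.4×49.4 + 1048.812×26.0 = 49732
T = 49732 / 1462.0946 = 34.01 °C

T_f = 34.0 °C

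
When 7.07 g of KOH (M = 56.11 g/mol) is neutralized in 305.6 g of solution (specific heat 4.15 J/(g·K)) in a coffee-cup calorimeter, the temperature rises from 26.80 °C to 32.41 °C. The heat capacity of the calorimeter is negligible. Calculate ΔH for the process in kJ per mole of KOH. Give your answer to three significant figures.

ΔH = -56.5 kJ/mol

|ΔT| = |32.41 − 26.80| = 5.61 °C
|q_surr| = (305.6 × 4.15) × 5.61 = 1268.24 × 5.61 = 7115 J
n(KOH) = 7.07 / 56.11 = 0.1260 mol
Temperature rose, so q_rxn = −|q_surr| = -7.115 kJ
ΔH = q_rxn / n = -56.47 kJ/mol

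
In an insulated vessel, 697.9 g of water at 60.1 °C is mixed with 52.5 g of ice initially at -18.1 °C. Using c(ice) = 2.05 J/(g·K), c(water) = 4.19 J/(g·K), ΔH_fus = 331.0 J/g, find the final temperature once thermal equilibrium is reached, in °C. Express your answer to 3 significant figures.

T_f = 49.7 °C

Heat to bring ice to 0 °C and melt it: q₁ = 52.5×2.05×18.1 + 52.5×331.0 = 19326 J
Heat the water can supply cooling to 0 °C: 697.9×4.19×60.1 = 175744 J > q₁, so all ice melts.
Energy balance: 697.9×4.19×(60.1 − T) = 19326 + 52.5×4.19×(T − 0)
2924.201(60.1 − T) = 19326 + 219.975 T
175744 − 19326 = 3144.176 T
T = 156418 / 3144.176 = 49.748 °C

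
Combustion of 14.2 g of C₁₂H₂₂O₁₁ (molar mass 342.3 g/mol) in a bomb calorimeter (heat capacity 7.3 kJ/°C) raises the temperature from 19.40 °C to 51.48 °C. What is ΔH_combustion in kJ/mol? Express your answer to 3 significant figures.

ΔH = -5650 kJ/mol

ΔT = 51.48 − 19.40 = 32.08 °C
q_cal = C_cal × ΔT = 7.3 × 32.08 = 234.184 kJ
n = 14.2 / 342.3 = 0.04148 mol
q_rxn = −q_cal = -234.184 kJ
ΔH = -234.184 / 0.04148 = -5646 kJ/mol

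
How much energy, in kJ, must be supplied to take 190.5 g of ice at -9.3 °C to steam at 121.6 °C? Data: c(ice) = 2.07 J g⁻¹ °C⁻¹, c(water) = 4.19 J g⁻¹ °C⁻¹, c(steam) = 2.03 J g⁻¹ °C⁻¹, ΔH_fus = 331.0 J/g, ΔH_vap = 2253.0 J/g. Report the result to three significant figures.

q = 584 kJ

q1 (heat ice -9.3→0.0 °C): 190.5 × 2.07 × 9.3 = 3667 J
q2 (melt at 0 °C): 190.5 × 331.0 = 63056 J
q3 (heat water 0.0→100.0 °C): 190.5 × 4.19 × 100.0 = 79820 J
q4 (vaporize at 100 °C): 190.5 × 2253.0 = 429197 J
q5 (heat steam 100.0→121.6 °C): 190.5 × 2.03 × 21.6 = 8353 J
Total: 3667 + 63056 + 79820 + 429197 + 8353 = 584093 J = 584 kJ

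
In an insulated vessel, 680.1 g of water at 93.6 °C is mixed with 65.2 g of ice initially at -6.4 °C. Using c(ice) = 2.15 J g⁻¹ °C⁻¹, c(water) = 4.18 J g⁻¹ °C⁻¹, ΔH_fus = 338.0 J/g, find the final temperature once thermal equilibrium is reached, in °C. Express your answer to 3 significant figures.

T_f = 78.0 °C

Heat to bring ice to 0 °C and melt it: q₁ = 65.2×2.15×6.4 + 65.2×338.0 = 22935 J
Heat the water can supply cooling to 0 °C: 680.1×4.18×93.6 = 266088 J > q₁, so all ice melts.
Energy balance: 680.1×4.18×(93.6 − T) = 22935 + 65.2×4.18×(T − 0)
2842.818(93.6 − T) = 22935 + 272.536 T
266088 − 22935 = 3115.354 T
T = 243153 / 3115.354 = 78.0499 °C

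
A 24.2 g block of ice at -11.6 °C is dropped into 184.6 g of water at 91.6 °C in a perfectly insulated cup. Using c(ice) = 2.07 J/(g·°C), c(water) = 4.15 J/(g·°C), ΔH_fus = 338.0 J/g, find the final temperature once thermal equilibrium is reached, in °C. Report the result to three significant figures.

Heat to bring ice to 0 °C and melt it: q₁ = 24.2×2.07×11.6 + 24.2×338.0 = 8760.7 J
Heat the water can supply cooling to 0 °C: 184.6×4.15×91.6 = 70173.8 J > q₁, so all ice melts.
Energy balance: 184.6×4.15×(91.6 − T) = 8760.7 + 24.2×4.15×(T − 0)
766.09(91.6 − T) = 8760.7 + 100.43 T
70173.8 − 8760.7 = 866.52 T
T = 61413.1 / 866.52 = 70.87 °C

T_f = 70.9 °C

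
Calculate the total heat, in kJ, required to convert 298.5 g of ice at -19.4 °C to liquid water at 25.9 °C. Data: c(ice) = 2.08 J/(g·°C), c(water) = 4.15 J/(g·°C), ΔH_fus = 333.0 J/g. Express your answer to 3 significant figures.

q1 (heat ice -19.4→0.0 °C): 298.5 × 2.08 × 19.4 = 12045 J
q2 (melt at 0 °C): 298.5 × 333.0 = 99401 J
q3 (heat water 0.0→25.9 °C): 298.5 × 4.15 × 25.9 = 32084 J
Total: 12045 + 99401 + 32084 = 143530 J = 144 kJ

q = 144 kJ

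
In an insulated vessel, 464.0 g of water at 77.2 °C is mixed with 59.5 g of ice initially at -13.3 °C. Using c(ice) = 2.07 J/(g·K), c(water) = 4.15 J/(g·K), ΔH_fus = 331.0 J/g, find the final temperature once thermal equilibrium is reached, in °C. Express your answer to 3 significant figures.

T_f = 58.6 °C

Heat to bring ice to 0 °C and melt it: q₁ = 59.5×2.07×13.3 + 59.5×331.0 = 21333 J
Heat the water can supply cooling to 0 °C: 464.0×4.15×77.2 = 148656 J > q₁, so all ice melts.
Energy balance: 464.0×4.15×(77.2 − T) = 21333 + 59.5×4.15×(T − 0)
1925.6(77.2 − T) = 21333 + 246.925 T
148656 − 21333 = 2172.525 T
T = 127323 / 2172.525 = 58.61 °C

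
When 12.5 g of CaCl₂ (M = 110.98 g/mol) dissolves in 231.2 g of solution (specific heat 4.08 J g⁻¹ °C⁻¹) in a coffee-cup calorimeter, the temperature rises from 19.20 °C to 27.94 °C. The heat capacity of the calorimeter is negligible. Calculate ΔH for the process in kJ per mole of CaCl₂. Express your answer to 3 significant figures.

|ΔT| = |27.94 − 19.20| = 8.74 °C
|q_surr| = (231.2 × 4.08) × 8.74 = 943.296 × 8.74 = 8244 J
n(CaCl₂) = 12.5 / 110.98 = 0.1126 mol
Temperature rose, so q_rxn = −|q_surr| = -8.244 kJ
ΔH = q_rxn / n = -73.21 kJ/mol

ΔH = -73.2 kJ/mol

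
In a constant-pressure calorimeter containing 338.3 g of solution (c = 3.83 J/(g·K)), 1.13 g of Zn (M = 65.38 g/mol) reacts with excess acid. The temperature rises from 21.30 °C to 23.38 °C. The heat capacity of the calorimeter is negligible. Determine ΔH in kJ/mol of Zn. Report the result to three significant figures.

ΔH = -156 kJ/mol

|ΔT| = |23.38 − 21.30| = 2.08 °C
|q_surr| = (338.3 × 3.83) × 2.08 = 1295.689 × 2.08 = 2695 J
n(Zn) = 1.13 / 65.38 = 0.01728 mol
Temperature rose, so q_rxn = −|q_surr| = -2.695 kJ
ΔH = q_rxn / n = -156.0 kJ/mol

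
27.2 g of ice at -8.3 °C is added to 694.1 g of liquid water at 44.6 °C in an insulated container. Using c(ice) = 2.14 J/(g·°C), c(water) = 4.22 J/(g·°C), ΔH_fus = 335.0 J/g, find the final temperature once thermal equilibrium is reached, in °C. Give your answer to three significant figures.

T_f = 39.8 °C

Heat to bring ice to 0 °C and melt it: q₁ = 27.2×2.14×8.3 + 27.2×335.0 = 9595.1 J
Heat the water can supply cooling to 0 °C: 694.1×4.22×44.6 = 130638 J > q₁, so all ice melts.
Energy balance: 694.1×4.22×(44.6 − T) = 9595.1 + 27.2×4.22×(T − 0)
2929.102(44.6 − T) = 9595.1 + 114.784 T
130638 − 9595.1 = 3043.886 T
T = 121042.9 / 3043.886 = 39.77 °C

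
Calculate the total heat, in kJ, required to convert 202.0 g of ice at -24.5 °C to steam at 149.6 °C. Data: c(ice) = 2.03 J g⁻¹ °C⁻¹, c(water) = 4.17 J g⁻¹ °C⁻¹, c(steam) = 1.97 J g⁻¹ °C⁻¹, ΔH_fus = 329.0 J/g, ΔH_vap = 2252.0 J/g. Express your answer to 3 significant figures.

q1 (heat ice -24.5→0.0 °C): 202.0 × 2.03 × 24.5 = 10046 J
q2 (melt at 0 °C): 202.0 × 329.0 = 66458 J
q3 (heat water 0.0→100.0 °C): 202.0 × 4.17 × 100.0 = 84234 J
q4 (vaporize at 100 °C): 202.0 × 2252.0 = 454904 J
q5 (heat steam 100.0→149.6 °C): 202.0 × 1.97 × 49.6 = 19738 J
Total: 10046 + 66458 + 84234 + 454904 + 19738 = 635380 J = 635 kJ

q = 635 kJ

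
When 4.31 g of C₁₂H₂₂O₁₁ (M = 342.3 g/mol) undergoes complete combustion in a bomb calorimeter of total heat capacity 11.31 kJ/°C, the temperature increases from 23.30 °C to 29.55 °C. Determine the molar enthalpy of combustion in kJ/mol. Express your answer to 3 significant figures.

ΔH = -5610 kJ/mol

ΔT = 29.55 − 23.30 = 6.25 °C
q_cal = C_cal × ΔT = 11.31 × 6.25 = 70.6875 kJ
n = 4.31 / 342.3 = 0.01259 mol
q_rxn = −q_cal = -70.6875 kJ
ΔH = -70.6875 / 0.01259 = -5614.6 kJ/mol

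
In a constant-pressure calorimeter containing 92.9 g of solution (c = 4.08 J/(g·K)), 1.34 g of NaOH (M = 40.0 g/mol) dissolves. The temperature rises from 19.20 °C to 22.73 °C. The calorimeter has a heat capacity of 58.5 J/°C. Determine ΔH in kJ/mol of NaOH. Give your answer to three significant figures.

ΔH = -46.1 kJ/mol

|ΔT| = |22.73 − 19.20| = 3.53 °C
|q_surr| = (92.9 × 4.08 + 58.5) × 3.53 = 437.532 × 3.53 = 1544 J
n(NaOH) = 1.34 / 40.0 = 0.03350 mol
Temperature rose, so q_rxn = −|q_surr| = -1.544 kJ
ΔH = q_rxn / n = -46.09 kJ/mol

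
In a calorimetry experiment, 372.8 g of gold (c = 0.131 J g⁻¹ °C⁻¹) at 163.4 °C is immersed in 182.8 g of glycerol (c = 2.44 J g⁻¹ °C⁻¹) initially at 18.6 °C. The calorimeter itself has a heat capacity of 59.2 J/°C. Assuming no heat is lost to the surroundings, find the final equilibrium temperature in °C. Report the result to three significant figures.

Heat lost by gold = heat gained by glycerol + calorimeter.
(372.8)(0.131)(163.4 − T) = [(182.8)(2.44) + 59.2](T − 18.6)
48.8368 (163.4 − T) = 505.232 (T − 18.6)
7979.9 − 48.8368 T = 505.232 T − 9397.3
17377.2 = 554.0688 T
T = 31.36 °C

T_f = 31.4 °C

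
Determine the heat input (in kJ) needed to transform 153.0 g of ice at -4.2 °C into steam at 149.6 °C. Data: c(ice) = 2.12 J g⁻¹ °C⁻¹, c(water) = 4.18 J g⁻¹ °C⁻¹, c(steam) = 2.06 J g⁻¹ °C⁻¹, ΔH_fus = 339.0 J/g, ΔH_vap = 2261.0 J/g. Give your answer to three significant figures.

q1 (heat ice -4.2→0.0 °C): 153.0 × 2.12 × 4.2 = 1362 J
q2 (melt at 0 °C): 153.0 × 339.0 = 51867 J
q3 (heat water 0.0→100.0 °C): 153.0 × 4.18 × 100.0 = 63954 J
q4 (vaporize at 100 °C): 153.0 × 2261.0 = 345933 J
q5 (heat steam 100.0→149.6 °C): 153.0 × 2.06 × 49.6 = 15633 J
Total: 1362 + 51867 + 63954 + 345933 + 15633 = 478749 J = 479 kJ

q = 479 kJ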